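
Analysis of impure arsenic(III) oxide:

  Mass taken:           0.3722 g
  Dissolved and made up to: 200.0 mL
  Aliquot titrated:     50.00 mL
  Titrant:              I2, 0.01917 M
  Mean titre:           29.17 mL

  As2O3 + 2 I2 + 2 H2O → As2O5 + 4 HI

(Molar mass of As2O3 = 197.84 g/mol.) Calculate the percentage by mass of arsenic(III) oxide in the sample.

59.45 %

n(I2) per titration = 0.02917 × 0.01917 = 5.592 × 10^-4 mol
From the 1:2 ratio, n(As2O3) in each aliquot = 1/2 × 5.592 × 10^-4 = 2.796 × 10^-4 mol
n(As2O3) in the whole flask = 2.796 × 10^-4 × 200.0/50.00 = 1.118 × 10^-3 mol
mass of As2O3 = 1.118 × 10^-3 × 197.84 = 0.2213 g
% As2O3 = 0.2213 / 0.3722 × 100 = 59.45 %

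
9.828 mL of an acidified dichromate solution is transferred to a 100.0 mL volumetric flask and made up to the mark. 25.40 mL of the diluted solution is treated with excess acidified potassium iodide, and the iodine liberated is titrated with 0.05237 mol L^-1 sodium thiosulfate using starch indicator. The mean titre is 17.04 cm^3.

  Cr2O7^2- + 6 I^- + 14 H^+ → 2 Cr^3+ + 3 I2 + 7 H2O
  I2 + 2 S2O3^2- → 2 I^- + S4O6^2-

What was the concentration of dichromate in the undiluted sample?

n(S2O3^2-) = 0.01704 × 0.05237 = 8.924 × 10^-4 mol
n(I2) = n(S2O3^2-)/2 = 4.462 × 10^-4 mol
From the 1:3 ratio, n(Cr2O7^2-) in the aliquot = 1/3 × 4.462 × 10^-4 = 1.487 × 10^-4 mol
[Cr2O7^2-]_dilute = 1.487 × 10^-4 / 0.02540 = 0.005856 mol/L
[Cr2O7^2-]_original = 0.005856 × 100.0/9.828 = 0.05958 mol/L

0.05958 mol/L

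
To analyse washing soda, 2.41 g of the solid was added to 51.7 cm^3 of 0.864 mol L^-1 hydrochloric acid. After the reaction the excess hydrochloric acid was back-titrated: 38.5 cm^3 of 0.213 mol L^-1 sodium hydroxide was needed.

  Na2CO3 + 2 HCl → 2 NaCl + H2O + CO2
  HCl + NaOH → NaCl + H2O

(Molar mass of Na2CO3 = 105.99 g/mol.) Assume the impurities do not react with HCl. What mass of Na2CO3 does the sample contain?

1.93 g

n(HCl) added = 0.0517 × 0.864 = 0.0447 mol
n(NaOH) used in back-titration = 0.0385 × 0.213 = 8.20 × 10^-3 mol
n(HCl) left over = 8.20 × 10^-3 mol (1:1 ratio)
n(HCl) consumed by analyte = 0.0447 − 8.20 × 10^-3 = 0.0365 mol
From the 1:2 ratio, n(Na2CO3) = 1/2 × 0.0365 = 0.0182 mol
mass of Na2CO3 = 0.0182 × 105.99 = 1.93 g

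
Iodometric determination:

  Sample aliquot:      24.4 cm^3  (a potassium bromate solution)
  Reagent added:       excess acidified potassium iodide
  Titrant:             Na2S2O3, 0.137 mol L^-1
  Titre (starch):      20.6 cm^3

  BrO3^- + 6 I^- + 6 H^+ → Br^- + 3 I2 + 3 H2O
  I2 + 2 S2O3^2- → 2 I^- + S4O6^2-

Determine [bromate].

0.0193 mol/L

n(S2O3^2-) = 0.0206 × 0.137 = 2.82 × 10^-3 mol
n(I2) = n(S2O3^2-)/2 = 1.41 × 10^-3 mol
From the 1:3 ratio, n(BrO3^-) in the aliquot = 1/3 × 1.41 × 10^-3 = 4.70 × 10^-4 mol
[BrO3^-] = 4.70 × 10^-4 / 0.0244 = 0.0193 mol/L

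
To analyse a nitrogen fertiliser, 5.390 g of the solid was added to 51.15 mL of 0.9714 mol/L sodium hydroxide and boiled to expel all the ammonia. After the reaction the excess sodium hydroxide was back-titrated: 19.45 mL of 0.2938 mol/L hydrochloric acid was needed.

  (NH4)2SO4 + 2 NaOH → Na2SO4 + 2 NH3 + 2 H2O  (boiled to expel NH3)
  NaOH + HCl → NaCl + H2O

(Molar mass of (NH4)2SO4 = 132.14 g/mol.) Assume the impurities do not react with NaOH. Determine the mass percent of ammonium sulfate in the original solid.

n(NaOH) added = 0.05115 × 0.9714 = 0.04969 mol
n(HCl) used in back-titration = 0.01945 × 0.2938 = 5.714 × 10^-3 mol
n(NaOH) left over = 5.714 × 10^-3 mol (1:1 ratio)
n(NaOH) consumed by analyte = 0.04969 − 5.714 × 10^-3 = 0.04397 mol
From the 1:2 ratio, n((NH4)2SO4) = 1/2 × 0.04397 = 0.02199 mol
mass of (NH4)2SO4 = 0.02199 × 132.14 = 2.905 g
% (NH4)2SO4 = 2.905 / 5.390 × 100 = 53.90 %

53.90 %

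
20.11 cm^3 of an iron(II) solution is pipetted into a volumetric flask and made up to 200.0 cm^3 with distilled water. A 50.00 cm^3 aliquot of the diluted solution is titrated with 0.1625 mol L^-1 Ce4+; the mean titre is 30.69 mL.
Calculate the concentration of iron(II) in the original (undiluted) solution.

Ce^4+ + Fe^2+ → Ce^3+ + Fe^3+
n(Ce4+) = 0.03069 × 0.1625 = 4.987 × 10^-3 mol
n(Fe2+) in the aliquot = 4.987 × 10^-3 mol (1:1 ratio)
[Fe2+]_dilute = 4.987 × 10^-3 / 0.05000 = 0.09974 mol/L
Dilution factor = 200.0 / 20.11 = 9.945
[Fe2+]_stock = 0.09974 × 9.945 = 0.9920 mol/L

0.9920 mol/L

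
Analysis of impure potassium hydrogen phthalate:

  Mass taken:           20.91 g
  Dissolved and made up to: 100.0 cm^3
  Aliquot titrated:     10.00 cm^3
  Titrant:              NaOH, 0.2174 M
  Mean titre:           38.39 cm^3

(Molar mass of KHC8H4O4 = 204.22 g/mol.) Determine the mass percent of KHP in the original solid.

81.51 %

KHC8H4O4 + NaOH → KNaC8H4O4 + H2O
n(NaOH) per titration = 0.03839 × 0.2174 = 8.346 × 10^-3 mol
n(KHC8H4O4) in each aliquot = 8.346 × 10^-3 mol (1:1 ratio)
n(KHC8H4O4) in the whole flask = 8.346 × 10^-3 × 100.0/10.00 = 0.08346 mol
mass of KHC8H4O4 = 0.08346 × 204.22 = 17.04 g
% KHC8H4O4 = 17.04 / 20.91 × 100 = 81.51 %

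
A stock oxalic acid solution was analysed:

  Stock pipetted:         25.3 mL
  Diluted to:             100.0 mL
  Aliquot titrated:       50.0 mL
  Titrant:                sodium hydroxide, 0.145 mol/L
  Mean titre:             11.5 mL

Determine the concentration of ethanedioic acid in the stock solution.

H2C2O4 + 2 NaOH → Na2C2O4 + 2 H2O
n(NaOH) = 0.0115 × 0.145 = 1.67 × 10^-3 mol
From the 1:2 ratio, n(H2C2O4) in the aliquot = 1/2 × 1.67 × 10^-3 = 8.34 × 10^-4 mol
[H2C2O4]_dilute = 8.34 × 10^-4 / 0.0500 = 0.0167 mol/L
Dilution factor = 100.0 / 25.3 = 3.953
[H2C2O4]_stock = 0.0167 × 3.953 = 0.0659 mol/L

0.0659 mol/L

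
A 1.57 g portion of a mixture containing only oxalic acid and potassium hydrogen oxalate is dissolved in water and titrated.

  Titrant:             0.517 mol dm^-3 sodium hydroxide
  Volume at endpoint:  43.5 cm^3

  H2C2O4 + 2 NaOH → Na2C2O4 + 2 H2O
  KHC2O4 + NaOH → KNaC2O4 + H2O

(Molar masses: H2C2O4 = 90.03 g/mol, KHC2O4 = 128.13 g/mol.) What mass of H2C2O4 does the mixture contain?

0.710 g

n(NaOH) = 0.0435 × 0.517 = 0.0225 mol
Let x = n(H2C2O4), y = n(KHC2O4).
Titrant: 2x + 1y = 0.0225;  mass: 90.03x + 128.13y = 1.57
Solving, x = 7.89 × 10^-3 mol, y = 6.71 × 10^-3 mol
mass of H2C2O4 = 7.89 × 10^-3 × 90.03 = 0.710 g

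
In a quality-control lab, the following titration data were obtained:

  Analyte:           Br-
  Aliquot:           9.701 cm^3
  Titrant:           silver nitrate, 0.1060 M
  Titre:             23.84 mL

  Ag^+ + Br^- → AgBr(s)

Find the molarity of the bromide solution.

n(AgNO3) = 0.02384 L × 0.1060 mol/L = 2.527 × 10^-3 mol
n(Br-) = 2.527 × 10^-3 mol (1:1 mole ratio)
[Br-] = 2.527 × 10^-3 mol / 0.009701 L = 0.2605 mol/L

0.2605 M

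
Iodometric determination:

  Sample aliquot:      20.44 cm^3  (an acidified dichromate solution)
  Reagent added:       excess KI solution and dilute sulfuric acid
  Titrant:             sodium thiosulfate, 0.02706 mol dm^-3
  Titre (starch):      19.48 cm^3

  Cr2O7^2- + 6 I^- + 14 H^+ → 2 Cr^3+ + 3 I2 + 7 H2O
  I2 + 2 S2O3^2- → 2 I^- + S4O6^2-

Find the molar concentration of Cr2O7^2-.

0.004298 mol/L

n(S2O3^2-) = 0.01948 × 0.02706 = 5.271 × 10^-4 mol
n(I2) = n(S2O3^2-)/2 = 2.636 × 10^-4 mol
From the 1:3 ratio, n(Cr2O7^2-) in the aliquot = 1/3 × 2.636 × 10^-4 = 8.785 × 10^-5 mol
[Cr2O7^2-] = 8.785 × 10^-5 / 0.02044 = 0.004298 mol/L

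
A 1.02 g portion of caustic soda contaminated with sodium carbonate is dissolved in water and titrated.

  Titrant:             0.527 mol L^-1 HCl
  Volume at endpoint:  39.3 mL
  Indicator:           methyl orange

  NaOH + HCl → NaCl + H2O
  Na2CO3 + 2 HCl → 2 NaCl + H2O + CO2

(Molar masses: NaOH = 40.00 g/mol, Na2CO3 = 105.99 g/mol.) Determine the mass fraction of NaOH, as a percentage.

23.4 %

n(HCl) = 0.0393 × 0.527 = 0.0207 mol
Let x = n(NaOH), y = n(Na2CO3).
Titrant: 1x + 2y = 0.0207;  mass: 40.00x + 105.99y = 1.02
Solving, x = 5.97 × 10^-3 mol, y = 7.37 × 10^-3 mol
mass of NaOH = 5.97 × 10^-3 × 40.00 = 0.239 g
% NaOH = 0.239 / 1.02 × 100 = 23.4 %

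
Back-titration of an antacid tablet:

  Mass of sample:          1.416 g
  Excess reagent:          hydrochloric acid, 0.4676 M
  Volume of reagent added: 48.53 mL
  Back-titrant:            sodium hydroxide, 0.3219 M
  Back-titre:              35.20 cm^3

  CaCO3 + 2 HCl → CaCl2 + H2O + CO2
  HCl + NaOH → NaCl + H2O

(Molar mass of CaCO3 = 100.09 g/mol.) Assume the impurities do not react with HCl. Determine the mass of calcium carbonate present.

n(HCl) added = 0.04853 × 0.4676 = 0.02269 mol
n(NaOH) used in back-titration = 0.03520 × 0.3219 = 0.01133 mol
n(HCl) left over = 0.01133 mol (1:1 ratio)
n(HCl) consumed by analyte = 0.02269 − 0.01133 = 0.01136 mol
From the 1:2 ratio, n(CaCO3) = 1/2 × 0.01136 = 5.681 × 10^-3 mol
mass of CaCO3 = 5.681 × 10^-3 × 100.09 = 0.5686 g

0.5686 g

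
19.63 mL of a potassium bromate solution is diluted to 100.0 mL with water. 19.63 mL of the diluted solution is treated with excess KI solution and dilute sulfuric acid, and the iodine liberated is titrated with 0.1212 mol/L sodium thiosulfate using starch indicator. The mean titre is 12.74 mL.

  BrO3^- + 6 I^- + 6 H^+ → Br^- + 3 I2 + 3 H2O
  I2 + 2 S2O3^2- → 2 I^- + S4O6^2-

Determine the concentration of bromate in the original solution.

n(S2O3^2-) = 0.01274 × 0.1212 = 1.544 × 10^-3 mol
n(I2) = n(S2O3^2-)/2 = 7.720 × 10^-4 mol
From the 1:3 ratio, n(BrO3^-) in the aliquot = 1/3 × 7.720 × 10^-4 = 2.573 × 10^-4 mol
[BrO3^-]_dilute = 2.573 × 10^-4 / 0.01963 = 0.01311 mol/L
[BrO3^-]_original = 0.01311 × 100.0/19.63 = 0.06679 mol/L

0.06679 mol/L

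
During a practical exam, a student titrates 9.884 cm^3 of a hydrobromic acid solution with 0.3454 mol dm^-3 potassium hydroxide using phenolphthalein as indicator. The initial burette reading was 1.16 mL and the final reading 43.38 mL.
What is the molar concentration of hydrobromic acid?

1.475 mol/L

HBr + KOH → KBr + H2O
n(KOH) = 0.04222 L × 0.3454 mol/L = 0.01458 mol
n(HBr) = 0.01458 mol (1:1 mole ratio)
[HBr] = 0.01458 mol / 0.009884 L = 1.475 mol/L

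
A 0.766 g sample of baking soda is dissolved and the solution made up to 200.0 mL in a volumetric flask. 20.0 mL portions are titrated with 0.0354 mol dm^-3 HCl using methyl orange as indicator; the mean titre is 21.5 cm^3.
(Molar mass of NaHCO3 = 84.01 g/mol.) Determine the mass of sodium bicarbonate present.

0.639 g

NaHCO3 + HCl → NaCl + H2O + CO2
n(HCl) per titration = 0.0215 × 0.0354 = 7.61 × 10^-4 mol
n(NaHCO3) in each aliquot = 7.61 × 10^-4 mol (1:1 ratio)
n(NaHCO3) in the whole flask = 7.61 × 10^-4 × 200.0/20.0 = 7.61 × 10^-3 mol
mass of NaHCO3 = 7.61 × 10^-3 × 84.01 = 0.639 g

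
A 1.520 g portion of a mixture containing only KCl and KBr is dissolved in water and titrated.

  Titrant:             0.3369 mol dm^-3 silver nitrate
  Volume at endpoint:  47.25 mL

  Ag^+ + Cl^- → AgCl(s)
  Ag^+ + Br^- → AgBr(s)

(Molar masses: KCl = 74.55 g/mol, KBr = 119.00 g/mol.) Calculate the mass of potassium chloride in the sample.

n(AgNO3) = 0.04725 × 0.3369 = 0.01592 mol
Let x = n(KCl), y = n(KBr).
Titrant: 1x + 1y = 0.01592;  mass: 74.55x + 119.00y = 1.520
Solving, x = 8.421 × 10^-3 mol, y = 7.498 × 10^-3 mol
mass of KCl = 8.421 × 10^-3 × 74.55 = 0.6278 g

0.6278 g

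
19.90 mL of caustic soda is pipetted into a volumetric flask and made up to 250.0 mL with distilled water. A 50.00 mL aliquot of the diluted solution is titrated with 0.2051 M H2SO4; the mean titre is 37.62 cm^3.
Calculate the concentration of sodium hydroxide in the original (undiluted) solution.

2 NaOH + H2SO4 → Na2SO4 + 2 H2O
n(H2SO4) = 0.03762 × 0.2051 = 7.716 × 10^-3 mol
From the 2:1 ratio, n(NaOH) in the aliquot = 2/1 × 7.716 × 10^-3 = 0.01543 mol
[NaOH]_dilute = 0.01543 / 0.05000 = 0.3086 mol/L
Dilution factor = 250.0 / 19.90 = 12.56
[NaOH]_stock = 0.3086 × 12.56 = 3.877 mol/L

3.877 M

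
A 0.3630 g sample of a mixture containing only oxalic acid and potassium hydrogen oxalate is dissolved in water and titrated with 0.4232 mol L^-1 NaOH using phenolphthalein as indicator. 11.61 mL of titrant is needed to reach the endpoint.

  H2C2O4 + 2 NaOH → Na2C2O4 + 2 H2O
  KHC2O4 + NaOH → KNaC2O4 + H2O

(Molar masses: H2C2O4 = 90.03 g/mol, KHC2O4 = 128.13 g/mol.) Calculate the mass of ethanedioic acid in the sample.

n(NaOH) = 0.01161 × 0.4232 = 4.913 × 10^-3 mol
Let x = n(H2C2O4), y = n(KHC2O4).
Titrant: 2x + 1y = 4.913 × 10^-3;  mass: 90.03x + 128.13y = 0.3630
Solving, x = 1.603 × 10^-3 mol, y = 1.706 × 10^-3 mol
mass of H2C2O4 = 1.603 × 10^-3 × 90.03 = 0.1444 g

0.1444 g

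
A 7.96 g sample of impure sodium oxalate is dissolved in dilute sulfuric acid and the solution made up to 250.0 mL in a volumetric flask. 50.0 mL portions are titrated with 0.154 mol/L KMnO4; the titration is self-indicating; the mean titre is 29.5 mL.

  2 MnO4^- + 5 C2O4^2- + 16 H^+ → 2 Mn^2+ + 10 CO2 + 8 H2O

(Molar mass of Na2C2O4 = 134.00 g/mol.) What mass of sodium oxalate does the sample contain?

7.61 g

n(KMnO4) per titration = 0.0295 × 0.154 = 4.54 × 10^-3 mol
From the 5:2 ratio, n(Na2C2O4) in each aliquot = 5/2 × 4.54 × 10^-3 = 0.0114 mol
n(Na2C2O4) in the whole flask = 0.0114 × 250.0/50.0 = 0.0568 mol
mass of Na2C2O4 = 0.0568 × 134.00 = 7.61 g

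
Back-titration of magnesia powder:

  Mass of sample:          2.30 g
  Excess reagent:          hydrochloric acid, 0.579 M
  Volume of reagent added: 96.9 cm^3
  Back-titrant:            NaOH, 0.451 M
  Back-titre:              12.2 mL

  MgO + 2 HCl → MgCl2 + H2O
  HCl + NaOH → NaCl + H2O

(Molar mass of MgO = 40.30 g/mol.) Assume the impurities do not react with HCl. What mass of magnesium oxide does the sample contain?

n(HCl) added = 0.0969 × 0.579 = 0.0561 mol
n(NaOH) used in back-titration = 0.0122 × 0.451 = 5.50 × 10^-3 mol
n(HCl) left over = 5.50 × 10^-3 mol (1:1 ratio)
n(HCl) consumed by analyte = 0.0561 − 5.50 × 10^-3 = 0.0506 mol
From the 1:2 ratio, n(MgO) = 1/2 × 0.0506 = 0.0253 mol
mass of MgO = 0.0253 × 40.30 = 1.02 g

1.02 g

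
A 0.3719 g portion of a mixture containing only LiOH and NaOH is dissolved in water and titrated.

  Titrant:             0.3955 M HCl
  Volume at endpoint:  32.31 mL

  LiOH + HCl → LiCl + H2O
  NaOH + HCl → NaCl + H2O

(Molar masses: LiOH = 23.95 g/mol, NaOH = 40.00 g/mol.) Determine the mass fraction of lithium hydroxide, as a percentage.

55.87 %

n(HCl) = 0.03231 × 0.3955 = 0.01278 mol
Let x = n(LiOH), y = n(NaOH).
Titrant: 1x + 1y = 0.01278;  mass: 23.95x + 40.00y = 0.3719
Solving, x = 8.676 × 10^-3 mol, y = 4.103 × 10^-3 mol
mass of LiOH = 8.676 × 10^-3 × 23.95 = 0.2078 g
% LiOH = 0.2078 / 0.3719 × 100 = 55.87 %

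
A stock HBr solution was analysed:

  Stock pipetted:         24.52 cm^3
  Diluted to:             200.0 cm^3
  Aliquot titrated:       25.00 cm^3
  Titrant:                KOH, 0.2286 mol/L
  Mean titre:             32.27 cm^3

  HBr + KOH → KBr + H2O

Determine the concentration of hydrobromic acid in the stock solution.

n(KOH) = 0.03227 × 0.2286 = 7.377 × 10^-3 mol
n(HBr) in the aliquot = 7.377 × 10^-3 mol (1:1 ratio)
[HBr]_dilute = 7.377 × 10^-3 / 0.02500 = 0.2951 mol/L
Dilution factor = 200.0 / 24.52 = 8.157
[HBr]_stock = 0.2951 × 8.157 = 2.407 mol/L

2.407 mol/L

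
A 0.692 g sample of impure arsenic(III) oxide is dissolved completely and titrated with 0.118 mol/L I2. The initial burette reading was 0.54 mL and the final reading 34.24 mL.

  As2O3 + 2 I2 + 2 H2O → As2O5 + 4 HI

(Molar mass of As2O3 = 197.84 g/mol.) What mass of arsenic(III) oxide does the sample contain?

n(I2) = 0.0337 L × 0.118 mol/L = 3.98 × 10^-3 mol
From the 1:2 ratio, n(As2O3) = 1/2 × 3.98 × 10^-3 = 1.99 × 10^-3 mol
mass of As2O3 = 1.99 × 10^-3 × 197.84 g/mol = 0.393 g

0.393 g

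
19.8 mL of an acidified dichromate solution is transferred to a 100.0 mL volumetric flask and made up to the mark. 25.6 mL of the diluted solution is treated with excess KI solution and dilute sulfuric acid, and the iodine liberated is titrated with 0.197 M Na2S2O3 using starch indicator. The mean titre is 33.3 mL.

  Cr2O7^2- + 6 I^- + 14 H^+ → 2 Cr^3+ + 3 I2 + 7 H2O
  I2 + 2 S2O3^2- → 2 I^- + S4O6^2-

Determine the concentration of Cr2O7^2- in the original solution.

0.216 M

n(S2O3^2-) = 0.0333 × 0.197 = 6.56 × 10^-3 mol
n(I2) = n(S2O3^2-)/2 = 3.28 × 10^-3 mol
From the 1:3 ratio, n(Cr2O7^2-) in the aliquot = 1/3 × 3.28 × 10^-3 = 1.09 × 10^-3 mol
[Cr2O7^2-]_dilute = 1.09 × 10^-3 / 0.0256 = 0.0427 mol/L
[Cr2O7^2-]_original = 0.0427 × 100.0/19.8 = 0.216 mol/L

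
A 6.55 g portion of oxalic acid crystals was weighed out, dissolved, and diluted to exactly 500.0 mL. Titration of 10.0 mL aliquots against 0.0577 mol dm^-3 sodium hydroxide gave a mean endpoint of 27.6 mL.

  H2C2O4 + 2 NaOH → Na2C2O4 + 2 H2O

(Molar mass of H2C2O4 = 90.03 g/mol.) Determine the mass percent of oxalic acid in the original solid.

54.7 %

n(NaOH) per titration = 0.0276 × 0.0577 = 1.59 × 10^-3 mol
From the 1:2 ratio, n(H2C2O4) in each aliquot = 1/2 × 1.59 × 10^-3 = 7.96 × 10^-4 mol
n(H2C2O4) in the whole flask = 7.96 × 10^-4 × 500.0/10.0 = 0.0398 mol
mass of H2C2O4 = 0.0398 × 90.03 = 3.58 g
% H2C2O4 = 3.58 / 6.55 × 100 = 54.7 %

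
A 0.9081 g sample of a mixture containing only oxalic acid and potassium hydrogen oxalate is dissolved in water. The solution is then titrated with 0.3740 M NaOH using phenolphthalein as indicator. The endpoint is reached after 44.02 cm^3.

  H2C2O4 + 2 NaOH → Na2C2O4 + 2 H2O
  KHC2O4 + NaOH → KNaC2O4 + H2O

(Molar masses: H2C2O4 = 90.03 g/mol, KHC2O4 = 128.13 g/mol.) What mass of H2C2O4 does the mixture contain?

0.6507 g

n(NaOH) = 0.04402 × 0.3740 = 0.01646 mol
Let x = n(H2C2O4), y = n(KHC2O4).
Titrant: 2x + 1y = 0.01646;  mass: 90.03x + 128.13y = 0.9081
Solving, x = 7.227 × 10^-3 mol, y = 2.009 × 10^-3 mol
mass of H2C2O4 = 7.227 × 10^-3 × 90.03 = 0.6507 g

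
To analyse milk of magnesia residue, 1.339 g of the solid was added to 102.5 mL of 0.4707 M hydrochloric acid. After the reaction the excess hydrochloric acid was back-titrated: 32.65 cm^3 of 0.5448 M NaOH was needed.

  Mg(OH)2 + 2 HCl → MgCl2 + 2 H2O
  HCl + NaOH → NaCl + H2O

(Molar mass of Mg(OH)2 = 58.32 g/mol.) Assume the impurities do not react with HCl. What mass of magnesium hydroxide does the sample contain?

n(HCl) added = 0.1025 × 0.4707 = 0.04825 mol
n(NaOH) used in back-titration = 0.03265 × 0.5448 = 0.01779 mol
n(HCl) left over = 0.01779 mol (1:1 ratio)
n(HCl) consumed by analyte = 0.04825 − 0.01779 = 0.03046 mol
From the 1:2 ratio, n(Mg(OH)2) = 1/2 × 0.03046 = 0.01523 mol
mass of Mg(OH)2 = 0.01523 × 58.32 = 0.8882 g

0.8882 g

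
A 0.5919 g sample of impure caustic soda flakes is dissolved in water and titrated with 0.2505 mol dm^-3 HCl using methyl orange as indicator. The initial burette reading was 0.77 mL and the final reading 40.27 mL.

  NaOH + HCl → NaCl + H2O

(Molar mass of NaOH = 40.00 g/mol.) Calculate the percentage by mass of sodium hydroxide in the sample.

66.87 %

n(HCl) = 0.03950 L × 0.2505 mol/L = 9.895 × 10^-3 mol
n(NaOH) = 9.895 × 10^-3 mol (1:1 ratio)
mass of NaOH = 9.895 × 10^-3 × 40.00 g/mol = 0.3958 g
% NaOH = 0.3958 / 0.5919 × 100 = 66.87 %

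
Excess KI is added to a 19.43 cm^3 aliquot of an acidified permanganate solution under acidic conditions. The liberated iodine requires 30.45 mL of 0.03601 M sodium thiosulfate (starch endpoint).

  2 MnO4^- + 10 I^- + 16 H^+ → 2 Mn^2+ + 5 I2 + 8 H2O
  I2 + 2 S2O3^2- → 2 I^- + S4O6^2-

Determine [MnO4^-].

n(S2O3^2-) = 0.03045 × 0.03601 = 1.097 × 10^-3 mol
n(I2) = n(S2O3^2-)/2 = 5.483 × 10^-4 mol
From the 2:5 ratio, n(MnO4^-) in the aliquot = 2/5 × 5.483 × 10^-4 = 2.193 × 10^-4 mol
[MnO4^-] = 2.193 × 10^-4 / 0.01943 = 0.01129 mol/L

0.01129 M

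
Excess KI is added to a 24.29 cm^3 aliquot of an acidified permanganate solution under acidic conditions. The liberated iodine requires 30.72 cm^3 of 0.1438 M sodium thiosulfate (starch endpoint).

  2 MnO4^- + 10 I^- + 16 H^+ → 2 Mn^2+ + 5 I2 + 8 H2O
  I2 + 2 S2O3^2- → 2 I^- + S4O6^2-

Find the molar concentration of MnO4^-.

0.03637 M

n(S2O3^2-) = 0.03072 × 0.1438 = 4.418 × 10^-3 mol
n(I2) = n(S2O3^2-)/2 = 2.209 × 10^-3 mol
From the 2:5 ratio, n(MnO4^-) in the aliquot = 2/5 × 2.209 × 10^-3 = 8.835 × 10^-4 mol
[MnO4^-] = 8.835 × 10^-4 / 0.02429 = 0.03637 mol/L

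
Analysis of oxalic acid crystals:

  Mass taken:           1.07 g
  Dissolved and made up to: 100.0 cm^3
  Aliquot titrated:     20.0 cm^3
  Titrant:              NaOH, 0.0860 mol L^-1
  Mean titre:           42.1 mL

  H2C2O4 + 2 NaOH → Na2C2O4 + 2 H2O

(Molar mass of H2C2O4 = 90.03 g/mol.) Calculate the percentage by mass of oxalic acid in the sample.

n(NaOH) per titration = 0.0421 × 0.0860 = 3.62 × 10^-3 mol
From the 1:2 ratio, n(H2C2O4) in each aliquot = 1/2 × 3.62 × 10^-3 = 1.81 × 10^-3 mol
n(H2C2O4) in the whole flask = 1.81 × 10^-3 × 100.0/20.0 = 9.05 × 10^-3 mol
mass of H2C2O4 = 9.05 × 10^-3 × 90.03 = 0.815 g
% H2C2O4 = 0.815 / 1.07 × 100 = 76.2 %

76.2 %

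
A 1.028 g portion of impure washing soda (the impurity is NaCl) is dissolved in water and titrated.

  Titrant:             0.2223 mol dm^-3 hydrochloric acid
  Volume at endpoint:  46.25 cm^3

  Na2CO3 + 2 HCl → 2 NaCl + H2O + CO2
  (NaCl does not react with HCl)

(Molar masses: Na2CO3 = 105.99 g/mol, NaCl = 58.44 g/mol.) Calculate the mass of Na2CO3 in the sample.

0.5449 g

n(HCl) = 0.04625 × 0.2223 = 0.01028 mol
Let x = n(Na2CO3), y = n(NaCl).
Titrant: 2x = 0.01028;  mass: 105.99x + 58.44y = 1.028
Solving, x = 5.141 × 10^-3 mol, y = 8.267 × 10^-3 mol
mass of Na2CO3 = 5.141 × 10^-3 × 105.99 = 0.5449 g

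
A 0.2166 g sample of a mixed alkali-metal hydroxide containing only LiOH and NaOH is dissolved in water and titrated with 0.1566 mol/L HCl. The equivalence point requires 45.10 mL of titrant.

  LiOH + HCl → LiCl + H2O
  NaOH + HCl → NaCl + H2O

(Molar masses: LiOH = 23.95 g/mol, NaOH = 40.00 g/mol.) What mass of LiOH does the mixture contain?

n(HCl) = 0.04510 × 0.1566 = 7.063 × 10^-3 mol
Let x = n(LiOH), y = n(NaOH).
Titrant: 1x + 1y = 7.063 × 10^-3;  mass: 23.95x + 40.00y = 0.2166
Solving, x = 4.106 × 10^-3 mol, y = 2.956 × 10^-3 mol
mass of LiOH = 4.106 × 10^-3 × 23.95 = 0.09835 g

0.09835 g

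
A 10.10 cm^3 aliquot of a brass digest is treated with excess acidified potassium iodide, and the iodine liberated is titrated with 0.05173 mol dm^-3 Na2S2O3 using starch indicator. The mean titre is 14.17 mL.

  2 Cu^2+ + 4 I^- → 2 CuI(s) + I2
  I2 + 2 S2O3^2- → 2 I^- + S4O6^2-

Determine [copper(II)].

n(S2O3^2-) = 0.01417 × 0.05173 = 7.330 × 10^-4 mol
n(I2) = n(S2O3^2-)/2 = 3.665 × 10^-4 mol
From the 2:1 ratio, n(Cu2+) in the aliquot = 2/1 × 3.665 × 10^-4 = 7.330 × 10^-4 mol
[Cu2+] = 7.330 × 10^-4 / 0.01010 = 0.07258 mol/L

0.07258 mol/L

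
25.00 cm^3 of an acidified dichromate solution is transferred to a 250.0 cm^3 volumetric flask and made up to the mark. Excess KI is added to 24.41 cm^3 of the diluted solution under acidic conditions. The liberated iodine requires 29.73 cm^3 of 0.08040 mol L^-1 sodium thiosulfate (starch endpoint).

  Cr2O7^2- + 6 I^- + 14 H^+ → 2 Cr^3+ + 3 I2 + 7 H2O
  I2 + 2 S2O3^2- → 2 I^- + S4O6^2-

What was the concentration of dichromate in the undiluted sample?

n(S2O3^2-) = 0.02973 × 0.08040 = 2.390 × 10^-3 mol
n(I2) = n(S2O3^2-)/2 = 1.195 × 10^-3 mol
From the 1:3 ratio, n(Cr2O7^2-) in the aliquot = 1/3 × 1.195 × 10^-3 = 3.984 × 10^-4 mol
[Cr2O7^2-]_dilute = 3.984 × 10^-4 / 0.02441 = 0.01632 mol/L
[Cr2O7^2-]_original = 0.01632 × 250.0/25.00 = 0.1632 mol/L

0.1632 mol/L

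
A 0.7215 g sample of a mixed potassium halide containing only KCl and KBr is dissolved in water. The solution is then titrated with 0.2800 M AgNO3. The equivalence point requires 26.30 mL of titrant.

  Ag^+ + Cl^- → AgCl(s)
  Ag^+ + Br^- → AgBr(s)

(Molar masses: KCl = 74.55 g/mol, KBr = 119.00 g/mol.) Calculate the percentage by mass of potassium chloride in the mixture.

n(AgNO3) = 0.02630 × 0.2800 = 7.364 × 10^-3 mol
Let x = n(KCl), y = n(KBr).
Titrant: 1x + 1y = 7.364 × 10^-3;  mass: 74.55x + 119.00y = 0.7215
Solving, x = 3.483 × 10^-3 mol, y = 3.881 × 10^-3 mol
mass of KCl = 3.483 × 10^-3 × 74.55 = 0.2597 g
% KCl = 0.2597 / 0.7215 × 100 = 35.99 %

35.99 %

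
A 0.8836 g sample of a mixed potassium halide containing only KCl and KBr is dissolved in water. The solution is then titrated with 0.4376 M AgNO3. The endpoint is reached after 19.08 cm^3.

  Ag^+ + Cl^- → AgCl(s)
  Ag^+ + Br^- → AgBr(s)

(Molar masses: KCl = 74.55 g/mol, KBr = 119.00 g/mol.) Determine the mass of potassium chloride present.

n(AgNO3) = 0.01908 × 0.4376 = 8.349 × 10^-3 mol
Let x = n(KCl), y = n(KBr).
Titrant: 1x + 1y = 8.349 × 10^-3;  mass: 74.55x + 119.00y = 0.8836
Solving, x = 2.474 × 10^-3 mol, y = 5.875 × 10^-3 mol
mass of KCl = 2.474 × 10^-3 × 74.55 = 0.1845 g

0.1845 g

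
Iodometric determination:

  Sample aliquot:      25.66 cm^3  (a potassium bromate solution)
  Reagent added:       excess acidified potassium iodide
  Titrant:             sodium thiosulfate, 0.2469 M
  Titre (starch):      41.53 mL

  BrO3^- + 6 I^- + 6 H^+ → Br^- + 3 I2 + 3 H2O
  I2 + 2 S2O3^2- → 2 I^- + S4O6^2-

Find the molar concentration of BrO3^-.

0.06660 M

n(S2O3^2-) = 0.04153 × 0.2469 = 0.01025 mol
n(I2) = n(S2O3^2-)/2 = 5.127 × 10^-3 mol
From the 1:3 ratio, n(BrO3^-) in the aliquot = 1/3 × 5.127 × 10^-3 = 1.709 × 10^-3 mol
[BrO3^-] = 1.709 × 10^-3 / 0.02566 = 0.06660 mol/L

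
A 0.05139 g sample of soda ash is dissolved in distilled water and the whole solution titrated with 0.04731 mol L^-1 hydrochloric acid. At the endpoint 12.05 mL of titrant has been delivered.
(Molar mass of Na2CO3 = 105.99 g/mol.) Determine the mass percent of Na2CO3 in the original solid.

58.79 %

Na2CO3 + 2 HCl → 2 NaCl + H2O + CO2
n(HCl) = 0.01205 L × 0.04731 mol/L = 5.701 × 10^-4 mol
From the 1:2 ratio, n(Na2CO3) = 1/2 × 5.701 × 10^-4 = 2.850 × 10^-4 mol
mass of Na2CO3 = 2.850 × 10^-4 × 105.99 g/mol = 0.03021 g
% Na2CO3 = 0.03021 / 0.05139 × 100 = 58.79 %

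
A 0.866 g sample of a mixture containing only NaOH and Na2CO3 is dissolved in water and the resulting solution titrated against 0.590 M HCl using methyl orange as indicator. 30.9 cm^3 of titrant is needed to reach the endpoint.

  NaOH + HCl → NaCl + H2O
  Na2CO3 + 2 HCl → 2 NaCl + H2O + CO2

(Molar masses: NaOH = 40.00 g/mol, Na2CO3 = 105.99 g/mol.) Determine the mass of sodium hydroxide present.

0.308 g

n(HCl) = 0.0309 × 0.590 = 0.0182 mol
Let x = n(NaOH), y = n(Na2CO3).
Titrant: 1x + 2y = 0.0182;  mass: 40.00x + 105.99y = 0.866
Solving, x = 7.71 × 10^-3 mol, y = 5.26 × 10^-3 mol
mass of NaOH = 7.71 × 10^-3 × 40.00 = 0.308 g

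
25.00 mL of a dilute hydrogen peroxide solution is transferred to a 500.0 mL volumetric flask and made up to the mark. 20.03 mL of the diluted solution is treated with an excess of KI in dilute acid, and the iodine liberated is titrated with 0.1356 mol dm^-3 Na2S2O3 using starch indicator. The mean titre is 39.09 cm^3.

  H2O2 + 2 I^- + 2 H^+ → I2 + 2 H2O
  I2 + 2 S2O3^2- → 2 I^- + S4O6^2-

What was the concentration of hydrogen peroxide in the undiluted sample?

2.646 mol/L

n(S2O3^2-) = 0.03909 × 0.1356 = 5.301 × 10^-3 mol
n(I2) = n(S2O3^2-)/2 = 2.650 × 10^-3 mol
n(H2O2) in the aliquot = 2.650 × 10^-3 mol (1:1 ratio)
[H2O2]_dilute = 2.650 × 10^-3 / 0.02003 = 0.1323 mol/L
[H2O2]_original = 0.1323 × 500.0/25.00 = 2.646 mol/L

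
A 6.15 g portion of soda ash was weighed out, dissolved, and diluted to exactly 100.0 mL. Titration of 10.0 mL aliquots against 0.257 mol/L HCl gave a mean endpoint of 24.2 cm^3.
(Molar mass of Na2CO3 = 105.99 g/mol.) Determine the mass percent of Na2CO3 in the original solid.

Na2CO3 + 2 HCl → 2 NaCl + H2O + CO2
n(HCl) per titration = 0.0242 × 0.257 = 6.22 × 10^-3 mol
From the 1:2 ratio, n(Na2CO3) in each aliquot = 1/2 × 6.22 × 10^-3 = 3.11 × 10^-3 mol
n(Na2CO3) in the whole flask = 3.11 × 10^-3 × 100.0/10.0 = 0.0311 mol
mass of Na2CO3 = 0.0311 × 105.99 = 3.30 g
% Na2CO3 = 3.30 / 6.15 × 100 = 53.6 %

53.6 %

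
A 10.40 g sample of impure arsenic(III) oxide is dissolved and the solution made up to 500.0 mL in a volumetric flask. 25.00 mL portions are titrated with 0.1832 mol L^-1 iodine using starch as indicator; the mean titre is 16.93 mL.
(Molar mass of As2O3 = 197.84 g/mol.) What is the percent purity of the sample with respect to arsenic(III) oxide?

As2O3 + 2 I2 + 2 H2O → As2O5 + 4 HI
n(I2) per titration = 0.01693 × 0.1832 = 3.102 × 10^-3 mol
From the 1:2 ratio, n(As2O3) in each aliquot = 1/2 × 3.102 × 10^-3 = 1.551 × 10^-3 mol
n(As2O3) in the whole flask = 1.551 × 10^-3 × 500.0/25.00 = 0.03102 mol
mass of As2O3 = 0.03102 × 197.84 = 6.136 g
% As2O3 = 6.136 / 10.40 × 100 = 59.00 %

59.00 %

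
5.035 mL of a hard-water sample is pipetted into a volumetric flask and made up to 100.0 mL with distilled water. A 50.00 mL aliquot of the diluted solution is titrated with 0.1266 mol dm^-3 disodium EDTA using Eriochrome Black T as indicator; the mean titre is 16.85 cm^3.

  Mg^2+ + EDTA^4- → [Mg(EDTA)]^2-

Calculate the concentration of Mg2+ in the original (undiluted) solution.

n(EDTA) = 0.01685 × 0.1266 = 2.133 × 10^-3 mol
n(Mg2+) in the aliquot = 2.133 × 10^-3 mol (1:1 ratio)
[Mg2+]_dilute = 2.133 × 10^-3 / 0.05000 = 0.04266 mol/L
Dilution factor = 100.0 / 5.035 = 19.86
[Mg2+]_stock = 0.04266 × 19.86 = 0.8474 mol/L

0.8474 mol/L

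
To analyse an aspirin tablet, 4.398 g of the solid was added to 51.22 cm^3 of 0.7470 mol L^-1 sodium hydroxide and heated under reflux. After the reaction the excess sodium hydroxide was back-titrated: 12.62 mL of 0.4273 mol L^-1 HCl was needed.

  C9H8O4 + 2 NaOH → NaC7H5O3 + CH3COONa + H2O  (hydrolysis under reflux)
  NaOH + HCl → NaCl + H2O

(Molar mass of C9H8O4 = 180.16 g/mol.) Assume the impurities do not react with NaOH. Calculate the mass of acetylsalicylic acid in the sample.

n(NaOH) added = 0.05122 × 0.7470 = 0.03826 mol
n(HCl) used in back-titration = 0.01262 × 0.4273 = 5.393 × 10^-3 mol
n(NaOH) left over = 5.393 × 10^-3 mol (1:1 ratio)
n(NaOH) consumed by analyte = 0.03826 − 5.393 × 10^-3 = 0.03287 mol
From the 1:2 ratio, n(C9H8O4) = 1/2 × 0.03287 = 0.01643 mol
mass of C9H8O4 = 0.01643 × 180.16 = 2.961 g

2.961 g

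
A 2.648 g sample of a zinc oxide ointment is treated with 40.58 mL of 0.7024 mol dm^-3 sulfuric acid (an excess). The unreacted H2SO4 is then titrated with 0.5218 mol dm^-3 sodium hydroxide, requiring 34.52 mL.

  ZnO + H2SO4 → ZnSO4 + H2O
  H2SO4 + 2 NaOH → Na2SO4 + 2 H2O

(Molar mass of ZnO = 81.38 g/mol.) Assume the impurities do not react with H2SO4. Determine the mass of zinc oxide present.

n(H2SO4) added = 0.04058 × 0.7024 = 0.02850 mol
n(NaOH) used in back-titration = 0.03452 × 0.5218 = 0.01801 mol
From the 1:2 ratio, n(H2SO4) left over = 1/2 × 0.01801 = 9.006 × 10^-3 mol
n(H2SO4) consumed by analyte = 0.02850 − 9.006 × 10^-3 = 0.01950 mol
n(ZnO) = 0.01950 mol (1:1 ratio)
mass of ZnO = 0.01950 × 81.38 = 1.587 g

1.587 g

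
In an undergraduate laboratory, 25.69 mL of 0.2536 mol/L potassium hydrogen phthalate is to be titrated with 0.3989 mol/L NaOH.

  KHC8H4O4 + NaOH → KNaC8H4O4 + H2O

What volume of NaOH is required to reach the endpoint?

16.33 mL

n(KHC8H4O4) = 0.02569 L × 0.2536 mol/L = 6.515 × 10^-3 mol
n(NaOH) = 6.515 × 10^-3 mol (1:1 stoichiometry)
V(NaOH) = 6.515 × 10^-3 mol / 0.3989 mol/L = 0.01633 L = 16.33 mL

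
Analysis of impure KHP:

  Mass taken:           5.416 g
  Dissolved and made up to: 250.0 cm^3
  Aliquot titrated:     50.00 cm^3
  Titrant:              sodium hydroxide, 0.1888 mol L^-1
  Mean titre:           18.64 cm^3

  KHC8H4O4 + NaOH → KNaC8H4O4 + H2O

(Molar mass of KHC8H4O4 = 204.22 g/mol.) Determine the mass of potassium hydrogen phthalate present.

3.593 g

n(NaOH) per titration = 0.01864 × 0.1888 = 3.519 × 10^-3 mol
n(KHC8H4O4) in each aliquot = 3.519 × 10^-3 mol (1:1 ratio)
n(KHC8H4O4) in the whole flask = 3.519 × 10^-3 × 250.0/50.00 = 0.01760 mol
mass of KHC8H4O4 = 0.01760 × 204.22 = 3.593 g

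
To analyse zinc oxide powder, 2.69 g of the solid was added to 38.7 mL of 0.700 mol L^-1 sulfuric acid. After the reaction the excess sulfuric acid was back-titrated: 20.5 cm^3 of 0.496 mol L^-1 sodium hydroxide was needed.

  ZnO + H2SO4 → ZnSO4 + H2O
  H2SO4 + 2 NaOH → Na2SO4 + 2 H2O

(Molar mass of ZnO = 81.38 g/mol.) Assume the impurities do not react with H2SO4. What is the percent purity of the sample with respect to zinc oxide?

n(H2SO4) added = 0.0387 × 0.700 = 0.0271 mol
n(NaOH) used in back-titration = 0.0205 × 0.496 = 0.0102 mol
From the 1:2 ratio, n(H2SO4) left over = 1/2 × 0.0102 = 5.08 × 10^-3 mol
n(H2SO4) consumed by analyte = 0.0271 − 5.08 × 10^-3 = 0.0220 mol
n(ZnO) = 0.0220 mol (1:1 ratio)
mass of ZnO = 0.0220 × 81.38 = 1.79 g
% ZnO = 1.79 / 2.69 × 100 = 66.6 %

66.6 %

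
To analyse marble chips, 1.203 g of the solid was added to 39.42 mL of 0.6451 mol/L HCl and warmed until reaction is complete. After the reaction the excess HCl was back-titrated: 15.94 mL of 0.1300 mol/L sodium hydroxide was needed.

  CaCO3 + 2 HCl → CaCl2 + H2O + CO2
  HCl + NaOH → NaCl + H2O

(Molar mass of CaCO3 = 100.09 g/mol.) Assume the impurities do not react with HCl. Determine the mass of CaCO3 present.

1.169 g

n(HCl) added = 0.03942 × 0.6451 = 0.02543 mol
n(NaOH) used in back-titration = 0.01594 × 0.1300 = 2.072 × 10^-3 mol
n(HCl) left over = 2.072 × 10^-3 mol (1:1 ratio)
n(HCl) consumed by analyte = 0.02543 − 2.072 × 10^-3 = 0.02336 mol
From the 1:2 ratio, n(CaCO3) = 1/2 × 0.02336 = 0.01168 mol
mass of CaCO3 = 0.01168 × 100.09 = 1.169 g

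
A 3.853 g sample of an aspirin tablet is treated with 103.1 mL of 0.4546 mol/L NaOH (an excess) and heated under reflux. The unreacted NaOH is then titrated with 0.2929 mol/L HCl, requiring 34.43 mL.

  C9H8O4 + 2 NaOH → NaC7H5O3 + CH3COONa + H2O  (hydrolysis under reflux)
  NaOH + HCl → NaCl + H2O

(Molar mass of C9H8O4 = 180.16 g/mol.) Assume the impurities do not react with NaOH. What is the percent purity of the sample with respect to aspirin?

n(NaOH) added = 0.1031 × 0.4546 = 0.04687 mol
n(HCl) used in back-titration = 0.03443 × 0.2929 = 0.01008 mol
n(NaOH) left over = 0.01008 mol (1:1 ratio)
n(NaOH) consumed by analyte = 0.04687 − 0.01008 = 0.03678 mol
From the 1:2 ratio, n(C9H8O4) = 1/2 × 0.03678 = 0.01839 mol
mass of C9H8O4 = 0.01839 × 180.16 = 3.314 g
% C9H8O4 = 3.314 / 3.853 × 100 = 86.00 %

86.00 %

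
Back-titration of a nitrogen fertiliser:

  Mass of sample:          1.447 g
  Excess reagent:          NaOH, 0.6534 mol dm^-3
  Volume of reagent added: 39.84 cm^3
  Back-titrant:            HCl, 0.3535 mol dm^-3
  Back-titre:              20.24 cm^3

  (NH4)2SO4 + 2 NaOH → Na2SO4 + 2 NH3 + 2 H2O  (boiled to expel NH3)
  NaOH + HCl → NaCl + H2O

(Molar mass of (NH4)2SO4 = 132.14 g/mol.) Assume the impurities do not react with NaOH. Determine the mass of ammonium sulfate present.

n(NaOH) added = 0.03984 × 0.6534 = 0.02603 mol
n(HCl) used in back-titration = 0.02024 × 0.3535 = 7.155 × 10^-3 mol
n(NaOH) left over = 7.155 × 10^-3 mol (1:1 ratio)
n(NaOH) consumed by analyte = 0.02603 − 7.155 × 10^-3 = 0.01888 mol
From the 1:2 ratio, n((NH4)2SO4) = 1/2 × 0.01888 = 9.438 × 10^-3 mol
mass of (NH4)2SO4 = 9.438 × 10^-3 × 132.14 = 1.247 g

1.247 g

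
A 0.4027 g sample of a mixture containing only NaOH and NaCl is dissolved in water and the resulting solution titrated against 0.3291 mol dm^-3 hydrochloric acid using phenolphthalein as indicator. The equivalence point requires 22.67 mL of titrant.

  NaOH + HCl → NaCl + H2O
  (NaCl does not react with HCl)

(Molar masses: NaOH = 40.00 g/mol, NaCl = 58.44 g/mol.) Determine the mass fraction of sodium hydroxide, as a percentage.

n(HCl) = 0.02267 × 0.3291 = 7.461 × 10^-3 mol
Let x = n(NaOH), y = n(NaCl).
Titrant: 1x = 7.461 × 10^-3;  mass: 40.00x + 58.44y = 0.4027
Solving, x = 7.461 × 10^-3 mol, y = 1.784 × 10^-3 mol
mass of NaOH = 7.461 × 10^-3 × 40.00 = 0.2984 g
% NaOH = 0.2984 / 0.4027 × 100 = 74.11 %

74.11 %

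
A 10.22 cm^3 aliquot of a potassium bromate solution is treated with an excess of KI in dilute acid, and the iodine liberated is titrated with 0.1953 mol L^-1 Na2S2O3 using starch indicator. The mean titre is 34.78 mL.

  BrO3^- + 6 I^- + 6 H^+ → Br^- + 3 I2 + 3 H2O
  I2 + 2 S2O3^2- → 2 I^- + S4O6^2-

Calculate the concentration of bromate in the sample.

n(S2O3^2-) = 0.03478 × 0.1953 = 6.793 × 10^-3 mol
n(I2) = n(S2O3^2-)/2 = 3.396 × 10^-3 mol
From the 1:3 ratio, n(BrO3^-) in the aliquot = 1/3 × 3.396 × 10^-3 = 1.132 × 10^-3 mol
[BrO3^-] = 1.132 × 10^-3 / 0.01022 = 0.1108 mol/L

0.1108 mol/L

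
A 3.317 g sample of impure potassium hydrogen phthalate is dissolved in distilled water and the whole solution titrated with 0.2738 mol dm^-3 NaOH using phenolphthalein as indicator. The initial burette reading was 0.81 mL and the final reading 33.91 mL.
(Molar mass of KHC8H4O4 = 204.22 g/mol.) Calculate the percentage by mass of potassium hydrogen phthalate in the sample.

55.80 %

KHC8H4O4 + NaOH → KNaC8H4O4 + H2O
n(NaOH) = 0.03310 L × 0.2738 mol/L = 9.063 × 10^-3 mol
n(KHC8H4O4) = 9.063 × 10^-3 mol (1:1 ratio)
mass of KHC8H4O4 = 9.063 × 10^-3 × 204.22 g/mol = 1.851 g
% KHC8H4O4 = 1.851 / 3.317 × 100 = 55.80 %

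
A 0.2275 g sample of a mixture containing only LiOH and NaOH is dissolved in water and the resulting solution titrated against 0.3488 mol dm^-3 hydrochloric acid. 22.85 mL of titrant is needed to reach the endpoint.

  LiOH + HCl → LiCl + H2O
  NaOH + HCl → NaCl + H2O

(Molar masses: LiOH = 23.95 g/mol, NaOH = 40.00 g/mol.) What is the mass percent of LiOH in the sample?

n(HCl) = 0.02285 × 0.3488 = 7.970 × 10^-3 mol
Let x = n(LiOH), y = n(NaOH).
Titrant: 1x + 1y = 7.970 × 10^-3;  mass: 23.95x + 40.00y = 0.2275
Solving, x = 5.689 × 10^-3 mol, y = 2.281 × 10^-3 mol
mass of LiOH = 5.689 × 10^-3 × 23.95 = 0.1362 g
% LiOH = 0.1362 / 0.2275 × 100 = 59.89 %

59.89 %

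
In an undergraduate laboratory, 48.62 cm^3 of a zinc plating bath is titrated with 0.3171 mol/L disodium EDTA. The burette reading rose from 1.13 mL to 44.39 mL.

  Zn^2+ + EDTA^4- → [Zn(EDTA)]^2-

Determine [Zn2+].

0.2821 mol/L

n(EDTA) = 0.04326 L × 0.3171 mol/L = 0.01372 mol
n(Zn2+) = 0.01372 mol (1:1 mole ratio)
[Zn2+] = 0.01372 mol / 0.04862 L = 0.2821 mol/L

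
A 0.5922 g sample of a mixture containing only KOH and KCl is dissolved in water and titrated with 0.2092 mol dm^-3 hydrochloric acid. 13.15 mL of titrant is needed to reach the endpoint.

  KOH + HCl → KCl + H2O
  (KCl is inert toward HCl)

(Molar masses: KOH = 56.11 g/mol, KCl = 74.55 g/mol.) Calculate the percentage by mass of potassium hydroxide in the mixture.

n(HCl) = 0.01315 × 0.2092 = 2.751 × 10^-3 mol
Let x = n(KOH), y = n(KCl).
Titrant: 1x = 2.751 × 10^-3;  mass: 56.11x + 74.55y = 0.5922
Solving, x = 2.751 × 10^-3 mol, y = 5.873 × 10^-3 mol
mass of KOH = 2.751 × 10^-3 × 56.11 = 0.1544 g
% KOH = 0.1544 / 0.5922 × 100 = 26.07 %

26.07 %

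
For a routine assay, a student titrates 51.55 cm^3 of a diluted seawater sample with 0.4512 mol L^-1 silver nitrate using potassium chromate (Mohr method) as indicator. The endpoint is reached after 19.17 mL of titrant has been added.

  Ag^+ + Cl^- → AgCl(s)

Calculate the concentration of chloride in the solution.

0.1678 mol/L

n(AgNO3) = 0.01917 L × 0.4512 mol/L = 8.650 × 10^-3 mol
n(Cl-) = 8.650 × 10^-3 mol (1:1 mole ratio)
[Cl-] = 8.650 × 10^-3 mol / 0.05155 L = 0.1678 mol/L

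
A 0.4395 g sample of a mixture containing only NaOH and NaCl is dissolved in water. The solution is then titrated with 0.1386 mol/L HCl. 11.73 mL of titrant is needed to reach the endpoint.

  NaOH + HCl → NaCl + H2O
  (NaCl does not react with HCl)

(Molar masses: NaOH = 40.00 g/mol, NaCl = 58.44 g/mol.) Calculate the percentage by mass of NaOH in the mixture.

14.80 %

n(HCl) = 0.01173 × 0.1386 = 1.626 × 10^-3 mol
Let x = n(NaOH), y = n(NaCl).
Titrant: 1x = 1.626 × 10^-3;  mass: 40.00x + 58.44y = 0.4395
Solving, x = 1.626 × 10^-3 mol, y = 6.408 × 10^-3 mol
mass of NaOH = 1.626 × 10^-3 × 40.00 = 0.06503 g
% NaOH = 0.06503 / 0.4395 × 100 = 14.80 %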